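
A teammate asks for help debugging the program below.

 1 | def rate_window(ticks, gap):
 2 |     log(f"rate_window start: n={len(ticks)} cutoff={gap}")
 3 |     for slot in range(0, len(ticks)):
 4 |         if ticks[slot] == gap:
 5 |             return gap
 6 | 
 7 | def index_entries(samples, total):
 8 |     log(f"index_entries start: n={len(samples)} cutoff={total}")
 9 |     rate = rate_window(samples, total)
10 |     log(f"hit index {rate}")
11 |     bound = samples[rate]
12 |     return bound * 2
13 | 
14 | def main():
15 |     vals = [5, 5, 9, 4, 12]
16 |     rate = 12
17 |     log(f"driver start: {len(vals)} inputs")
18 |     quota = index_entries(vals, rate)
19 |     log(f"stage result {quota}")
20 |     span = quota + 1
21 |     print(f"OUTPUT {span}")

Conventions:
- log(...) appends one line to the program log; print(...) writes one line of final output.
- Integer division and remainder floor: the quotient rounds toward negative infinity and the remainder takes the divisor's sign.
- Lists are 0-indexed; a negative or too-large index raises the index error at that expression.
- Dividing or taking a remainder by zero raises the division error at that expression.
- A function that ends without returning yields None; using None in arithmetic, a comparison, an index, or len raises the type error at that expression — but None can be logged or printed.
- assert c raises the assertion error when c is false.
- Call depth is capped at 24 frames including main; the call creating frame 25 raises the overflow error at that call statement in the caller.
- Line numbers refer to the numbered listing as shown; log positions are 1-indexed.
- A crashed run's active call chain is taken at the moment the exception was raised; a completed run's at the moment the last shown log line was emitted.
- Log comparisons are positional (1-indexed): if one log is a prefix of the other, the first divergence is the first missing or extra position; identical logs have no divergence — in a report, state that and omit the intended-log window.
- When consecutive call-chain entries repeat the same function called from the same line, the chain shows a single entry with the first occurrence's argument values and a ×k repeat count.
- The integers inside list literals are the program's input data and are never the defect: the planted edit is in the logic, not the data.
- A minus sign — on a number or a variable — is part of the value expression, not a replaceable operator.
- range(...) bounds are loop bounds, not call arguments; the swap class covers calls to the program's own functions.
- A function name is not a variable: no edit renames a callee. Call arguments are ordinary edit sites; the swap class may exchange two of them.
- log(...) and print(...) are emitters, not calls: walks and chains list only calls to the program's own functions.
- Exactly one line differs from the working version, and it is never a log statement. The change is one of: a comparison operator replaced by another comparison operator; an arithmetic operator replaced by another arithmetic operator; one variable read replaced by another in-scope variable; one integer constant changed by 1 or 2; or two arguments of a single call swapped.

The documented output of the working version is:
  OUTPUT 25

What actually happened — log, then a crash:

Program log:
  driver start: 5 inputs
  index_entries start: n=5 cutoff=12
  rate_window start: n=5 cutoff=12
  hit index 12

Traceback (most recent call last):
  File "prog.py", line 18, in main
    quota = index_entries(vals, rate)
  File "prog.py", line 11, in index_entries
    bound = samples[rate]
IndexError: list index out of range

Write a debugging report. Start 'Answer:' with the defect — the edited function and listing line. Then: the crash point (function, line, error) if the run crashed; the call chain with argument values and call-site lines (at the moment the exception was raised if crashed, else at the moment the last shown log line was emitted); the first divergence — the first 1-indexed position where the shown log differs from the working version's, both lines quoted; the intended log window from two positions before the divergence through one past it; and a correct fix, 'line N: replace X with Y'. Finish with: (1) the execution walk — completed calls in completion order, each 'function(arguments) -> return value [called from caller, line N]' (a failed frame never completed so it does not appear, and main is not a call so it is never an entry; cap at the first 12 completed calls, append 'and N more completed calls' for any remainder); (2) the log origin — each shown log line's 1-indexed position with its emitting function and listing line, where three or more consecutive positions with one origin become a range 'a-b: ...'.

Answer: the defect is in rate_window at line 5.
The tell: At log position 4 the runs split — shown 'hit index 12', but the working version logs 'hit index 4'.
Crash: index_entries, line 11, IndexError.
Call chain: main -> index_entries([5, 5, 9, 4, 12], 12) (called at line 18).
First divergence: position 4 — shown 'hit index 12', intended 'hit index 4'.
Intended log window:
  2: index_entries start: n=5 cutoff=12
  3: rate_window start: n=5 cutoff=12
  4: hit index 4
  5: stage result 24
Execution walk:
  rate_window([5, 5, 9, 4, 12], 12) -> 12  [called from index_entries, line 9]
Log origin:
  1 — main, line 17
  2 — index_entries, line 8
  3 — rate_window, line 2
  4 — index_entries, line 10
A correct fix: line 5: replace `gap` with `slot`.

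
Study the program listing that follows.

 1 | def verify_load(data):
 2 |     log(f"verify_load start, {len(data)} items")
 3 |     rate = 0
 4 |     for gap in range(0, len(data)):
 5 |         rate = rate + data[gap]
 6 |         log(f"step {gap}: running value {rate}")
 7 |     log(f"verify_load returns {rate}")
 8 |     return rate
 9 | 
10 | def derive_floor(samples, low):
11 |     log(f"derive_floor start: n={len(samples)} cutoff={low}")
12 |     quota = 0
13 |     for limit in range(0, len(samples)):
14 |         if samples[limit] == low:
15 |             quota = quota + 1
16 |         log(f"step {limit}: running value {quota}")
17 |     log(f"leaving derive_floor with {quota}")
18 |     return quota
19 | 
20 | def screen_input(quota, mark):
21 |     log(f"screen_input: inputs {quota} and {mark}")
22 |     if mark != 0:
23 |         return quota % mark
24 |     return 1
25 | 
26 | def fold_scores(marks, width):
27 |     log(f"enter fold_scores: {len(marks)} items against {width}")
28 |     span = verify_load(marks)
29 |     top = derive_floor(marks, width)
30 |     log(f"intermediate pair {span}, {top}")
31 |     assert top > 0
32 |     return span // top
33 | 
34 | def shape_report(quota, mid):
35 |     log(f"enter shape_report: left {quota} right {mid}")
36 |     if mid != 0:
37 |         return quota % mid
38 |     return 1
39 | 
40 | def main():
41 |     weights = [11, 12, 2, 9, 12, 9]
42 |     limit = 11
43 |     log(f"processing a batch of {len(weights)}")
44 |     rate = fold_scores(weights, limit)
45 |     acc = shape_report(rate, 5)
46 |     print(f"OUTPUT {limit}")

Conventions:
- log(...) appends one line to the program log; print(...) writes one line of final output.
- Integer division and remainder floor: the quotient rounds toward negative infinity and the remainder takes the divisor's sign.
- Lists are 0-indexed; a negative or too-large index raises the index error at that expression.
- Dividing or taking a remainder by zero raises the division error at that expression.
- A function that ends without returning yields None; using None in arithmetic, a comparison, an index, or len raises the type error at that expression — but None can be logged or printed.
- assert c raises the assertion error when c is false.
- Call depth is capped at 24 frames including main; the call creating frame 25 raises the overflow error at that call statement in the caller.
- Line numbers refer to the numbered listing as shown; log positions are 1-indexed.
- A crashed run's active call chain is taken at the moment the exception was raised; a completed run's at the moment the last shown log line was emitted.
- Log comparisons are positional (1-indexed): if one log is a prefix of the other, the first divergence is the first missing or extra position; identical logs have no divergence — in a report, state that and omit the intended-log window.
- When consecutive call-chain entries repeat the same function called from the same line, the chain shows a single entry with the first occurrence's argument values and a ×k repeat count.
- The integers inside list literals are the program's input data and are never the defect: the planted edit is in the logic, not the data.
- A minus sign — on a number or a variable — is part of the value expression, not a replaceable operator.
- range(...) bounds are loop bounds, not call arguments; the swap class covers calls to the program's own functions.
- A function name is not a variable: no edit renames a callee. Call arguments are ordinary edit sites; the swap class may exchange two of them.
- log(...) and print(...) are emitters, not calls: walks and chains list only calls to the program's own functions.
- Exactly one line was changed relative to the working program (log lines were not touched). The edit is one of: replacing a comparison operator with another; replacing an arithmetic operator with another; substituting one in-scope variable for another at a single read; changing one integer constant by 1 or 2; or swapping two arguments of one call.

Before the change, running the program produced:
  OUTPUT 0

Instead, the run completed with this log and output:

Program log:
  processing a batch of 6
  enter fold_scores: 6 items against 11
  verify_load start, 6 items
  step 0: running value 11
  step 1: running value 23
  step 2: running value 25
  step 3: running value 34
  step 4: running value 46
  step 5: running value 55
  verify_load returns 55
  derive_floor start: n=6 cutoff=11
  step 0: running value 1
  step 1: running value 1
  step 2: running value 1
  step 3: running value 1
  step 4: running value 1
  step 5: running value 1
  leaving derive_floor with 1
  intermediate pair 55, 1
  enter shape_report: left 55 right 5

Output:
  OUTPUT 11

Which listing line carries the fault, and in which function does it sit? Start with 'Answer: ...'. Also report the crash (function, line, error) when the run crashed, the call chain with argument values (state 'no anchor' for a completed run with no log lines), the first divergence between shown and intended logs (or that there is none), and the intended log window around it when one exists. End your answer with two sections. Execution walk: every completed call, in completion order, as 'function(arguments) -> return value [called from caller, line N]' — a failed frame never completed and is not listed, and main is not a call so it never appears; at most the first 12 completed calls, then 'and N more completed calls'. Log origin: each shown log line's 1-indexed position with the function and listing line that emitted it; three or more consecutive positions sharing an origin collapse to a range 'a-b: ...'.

Answer: the defect is in main at line 46.
Key observation: The logs agree in full; only the final output differs.
Call chain: main -> shape_report(55, 5) (called at line 45).
First divergence: there is none — every log position agrees.
Execution walk:
  verify_load([11, 12, 2, 9, 12, 9]) -> 55  [called from fold_scores, line 28]
  derive_floor([11, 12, 2, 9, 12, 9], 11) -> 1  [called from fold_scores, line 29]
  fold_scores([11, 12, 2, 9, 12, 9], 11) -> 55  [called from main, line 44]
  shape_report(55, 5) -> 0  [called from main, line 45]
Log line origins:
  1: from main, line 43
  2: from fold_scores, line 27
  3: from verify_load, line 2
  4-9: from verify_load, line 6
  10: from verify_load, line 7
  11: from derive_floor, line 11
  12-17: from derive_floor, line 16
  18: from derive_floor, line 17
  19: from fold_scores, line 30
  20: from shape_report, line 35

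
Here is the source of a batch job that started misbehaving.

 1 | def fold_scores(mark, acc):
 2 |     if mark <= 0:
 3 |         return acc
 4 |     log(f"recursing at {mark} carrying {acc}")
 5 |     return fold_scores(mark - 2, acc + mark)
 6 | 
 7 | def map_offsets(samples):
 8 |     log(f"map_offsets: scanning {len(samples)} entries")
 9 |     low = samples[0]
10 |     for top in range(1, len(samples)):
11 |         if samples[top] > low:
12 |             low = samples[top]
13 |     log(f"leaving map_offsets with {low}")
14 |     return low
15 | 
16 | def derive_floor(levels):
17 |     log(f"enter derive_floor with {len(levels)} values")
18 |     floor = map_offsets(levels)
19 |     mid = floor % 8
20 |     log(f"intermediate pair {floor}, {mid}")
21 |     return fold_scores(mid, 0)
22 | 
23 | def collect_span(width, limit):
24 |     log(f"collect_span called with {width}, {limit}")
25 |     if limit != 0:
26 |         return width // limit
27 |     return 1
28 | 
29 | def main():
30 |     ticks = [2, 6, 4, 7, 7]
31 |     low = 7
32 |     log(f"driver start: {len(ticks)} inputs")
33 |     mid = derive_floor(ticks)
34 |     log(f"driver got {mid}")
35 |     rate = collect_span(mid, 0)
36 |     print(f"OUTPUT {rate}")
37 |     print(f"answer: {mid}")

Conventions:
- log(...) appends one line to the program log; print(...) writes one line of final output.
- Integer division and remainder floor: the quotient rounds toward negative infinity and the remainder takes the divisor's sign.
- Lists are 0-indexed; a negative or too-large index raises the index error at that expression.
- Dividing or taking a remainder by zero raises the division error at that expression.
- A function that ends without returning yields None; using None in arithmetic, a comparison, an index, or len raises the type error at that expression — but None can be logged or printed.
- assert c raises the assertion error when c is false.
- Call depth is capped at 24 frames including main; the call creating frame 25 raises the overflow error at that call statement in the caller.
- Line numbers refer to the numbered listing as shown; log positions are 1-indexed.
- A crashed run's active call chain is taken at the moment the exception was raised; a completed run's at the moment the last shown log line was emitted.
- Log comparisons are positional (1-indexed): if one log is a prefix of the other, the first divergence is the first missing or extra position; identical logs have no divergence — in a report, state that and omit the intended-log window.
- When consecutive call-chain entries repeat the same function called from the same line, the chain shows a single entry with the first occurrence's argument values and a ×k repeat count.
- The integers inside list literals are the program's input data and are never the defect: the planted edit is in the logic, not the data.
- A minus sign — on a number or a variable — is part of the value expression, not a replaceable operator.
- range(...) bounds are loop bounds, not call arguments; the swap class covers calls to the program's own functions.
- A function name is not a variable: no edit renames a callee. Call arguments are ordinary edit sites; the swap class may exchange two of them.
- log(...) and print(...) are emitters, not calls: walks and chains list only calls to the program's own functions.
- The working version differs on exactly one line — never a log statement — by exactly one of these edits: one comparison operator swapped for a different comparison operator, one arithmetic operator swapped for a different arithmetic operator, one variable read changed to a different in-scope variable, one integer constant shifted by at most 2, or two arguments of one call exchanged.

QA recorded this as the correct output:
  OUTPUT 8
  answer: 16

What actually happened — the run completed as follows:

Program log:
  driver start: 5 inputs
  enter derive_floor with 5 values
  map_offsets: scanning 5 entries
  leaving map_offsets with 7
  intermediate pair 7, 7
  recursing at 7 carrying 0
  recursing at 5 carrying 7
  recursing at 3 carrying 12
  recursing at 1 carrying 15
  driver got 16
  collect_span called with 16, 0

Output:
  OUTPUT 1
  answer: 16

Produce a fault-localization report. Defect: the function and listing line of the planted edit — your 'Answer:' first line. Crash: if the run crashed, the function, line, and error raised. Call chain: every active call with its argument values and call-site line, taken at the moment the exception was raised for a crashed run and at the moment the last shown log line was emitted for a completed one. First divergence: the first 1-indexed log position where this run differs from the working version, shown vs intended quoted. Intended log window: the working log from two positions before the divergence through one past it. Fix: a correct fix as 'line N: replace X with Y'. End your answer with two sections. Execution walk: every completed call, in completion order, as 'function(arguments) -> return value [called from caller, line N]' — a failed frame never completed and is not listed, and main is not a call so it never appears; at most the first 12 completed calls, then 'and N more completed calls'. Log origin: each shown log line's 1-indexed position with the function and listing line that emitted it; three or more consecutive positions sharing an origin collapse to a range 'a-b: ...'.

Answer: the defect is in main at line 35.
The tell: The log first diverges at position 11: the faulty run prints 'collect_span called with 16, 0' where the working version prints 'collect_span called with 16, 2'.
Call chain: main -> collect_span(16, 0) (called at line 35).
First divergence: at position 11 the run shows 'collect_span called with 16, 0' where the working version logs 'collect_span called with 16, 2'.
Intended log window:
  9: recursing at 1 carrying 15
  10: driver got 16
  11: collect_span called with 16, 2
Execution walk:
  map_offsets([2, 6, 4, 7, 7]) -> 7  [called from derive_floor, line 18]
  fold_scores(-1, 16) -> 16  [called from fold_scores, line 5]
  fold_scores(1, 15) -> 16  [called from fold_scores, line 5]
  fold_scores(3, 12) -> 16  [called from fold_scores, line 5]
  fold_scores(5, 7) -> 16  [called from fold_scores, line 5]
  fold_scores(7, 0) -> 16  [called from derive_floor, line 21]
  derive_floor([2, 6, 4, 7, 7]) -> 16  [called from main, line 33]
  collect_span(16, 0) -> 1  [called from main, line 35]
Log origins:
  1: from main, line 32
  2: from derive_floor, line 17
  3: from map_offsets, line 8
  4: from map_offsets, line 13
  5: from derive_floor, line 20
  6-9: from fold_scores, line 4
  10: from main, line 34
  11: from collect_span, line 24
A correct fix: line 35: replace `0` with `2`.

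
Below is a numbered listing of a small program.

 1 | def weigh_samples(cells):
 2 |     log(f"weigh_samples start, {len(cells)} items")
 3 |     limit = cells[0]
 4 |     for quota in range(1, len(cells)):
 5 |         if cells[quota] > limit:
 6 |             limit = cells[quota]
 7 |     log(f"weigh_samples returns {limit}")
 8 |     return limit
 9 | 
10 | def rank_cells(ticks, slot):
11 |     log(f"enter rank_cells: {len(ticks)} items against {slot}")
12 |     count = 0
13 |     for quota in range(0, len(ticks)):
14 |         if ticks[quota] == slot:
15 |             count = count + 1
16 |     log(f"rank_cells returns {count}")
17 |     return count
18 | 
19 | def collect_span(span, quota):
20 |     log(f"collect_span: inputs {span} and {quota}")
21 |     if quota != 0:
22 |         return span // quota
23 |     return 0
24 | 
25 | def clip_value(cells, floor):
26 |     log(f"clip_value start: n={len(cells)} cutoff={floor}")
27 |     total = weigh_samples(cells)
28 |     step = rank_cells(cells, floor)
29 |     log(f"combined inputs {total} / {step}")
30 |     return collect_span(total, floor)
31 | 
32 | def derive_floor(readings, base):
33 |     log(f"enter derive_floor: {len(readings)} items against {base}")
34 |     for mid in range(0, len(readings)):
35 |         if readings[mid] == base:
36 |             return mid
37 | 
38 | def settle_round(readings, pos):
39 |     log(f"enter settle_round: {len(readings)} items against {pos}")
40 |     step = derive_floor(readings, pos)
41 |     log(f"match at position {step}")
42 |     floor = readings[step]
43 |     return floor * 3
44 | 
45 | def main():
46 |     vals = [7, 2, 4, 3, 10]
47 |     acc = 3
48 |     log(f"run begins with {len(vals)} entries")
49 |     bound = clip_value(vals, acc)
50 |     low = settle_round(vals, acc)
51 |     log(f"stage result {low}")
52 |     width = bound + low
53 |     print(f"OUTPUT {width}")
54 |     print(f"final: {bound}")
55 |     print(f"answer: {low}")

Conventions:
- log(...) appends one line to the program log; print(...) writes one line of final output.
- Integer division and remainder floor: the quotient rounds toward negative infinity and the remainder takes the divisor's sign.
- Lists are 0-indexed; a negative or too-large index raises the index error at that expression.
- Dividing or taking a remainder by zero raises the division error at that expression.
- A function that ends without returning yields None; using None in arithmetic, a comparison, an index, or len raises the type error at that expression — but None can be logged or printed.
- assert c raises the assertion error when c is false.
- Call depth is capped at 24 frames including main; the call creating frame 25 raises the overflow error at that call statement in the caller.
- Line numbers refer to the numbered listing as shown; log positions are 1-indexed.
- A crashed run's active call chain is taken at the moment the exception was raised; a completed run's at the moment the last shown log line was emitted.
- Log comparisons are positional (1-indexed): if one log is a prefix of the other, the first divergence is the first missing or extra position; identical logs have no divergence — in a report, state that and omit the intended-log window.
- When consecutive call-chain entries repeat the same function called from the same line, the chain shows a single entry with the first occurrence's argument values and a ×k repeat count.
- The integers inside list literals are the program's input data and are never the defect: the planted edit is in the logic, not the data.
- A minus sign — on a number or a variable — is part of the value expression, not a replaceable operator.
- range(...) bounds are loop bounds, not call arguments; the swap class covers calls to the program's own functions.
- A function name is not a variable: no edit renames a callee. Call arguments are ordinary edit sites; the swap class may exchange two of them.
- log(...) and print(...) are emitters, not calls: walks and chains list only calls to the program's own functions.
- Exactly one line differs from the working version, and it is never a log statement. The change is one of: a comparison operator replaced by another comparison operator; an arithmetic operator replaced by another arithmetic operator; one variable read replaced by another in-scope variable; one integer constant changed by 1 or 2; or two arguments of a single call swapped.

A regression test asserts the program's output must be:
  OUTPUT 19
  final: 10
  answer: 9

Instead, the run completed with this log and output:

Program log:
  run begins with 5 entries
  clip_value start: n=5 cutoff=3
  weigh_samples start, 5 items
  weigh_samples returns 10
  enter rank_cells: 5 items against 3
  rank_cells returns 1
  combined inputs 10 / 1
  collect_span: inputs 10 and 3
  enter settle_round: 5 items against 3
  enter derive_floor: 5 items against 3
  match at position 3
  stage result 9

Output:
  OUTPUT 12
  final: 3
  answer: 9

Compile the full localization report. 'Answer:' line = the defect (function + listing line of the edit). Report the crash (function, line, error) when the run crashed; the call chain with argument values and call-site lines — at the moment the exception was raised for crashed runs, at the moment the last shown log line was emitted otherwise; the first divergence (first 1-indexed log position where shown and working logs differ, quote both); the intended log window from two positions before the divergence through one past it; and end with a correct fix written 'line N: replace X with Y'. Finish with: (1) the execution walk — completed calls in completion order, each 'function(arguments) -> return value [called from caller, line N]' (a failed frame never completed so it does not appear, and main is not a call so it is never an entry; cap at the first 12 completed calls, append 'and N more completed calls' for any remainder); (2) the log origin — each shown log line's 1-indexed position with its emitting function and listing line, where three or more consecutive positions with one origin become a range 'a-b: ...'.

Answer: the defect is in clip_value at line 30.
Key fact: Position 8 is the first bad log line: 'collect_span: inputs 10 and 3' should read 'collect_span: inputs 10 and 1'.
Call chain: main.
First divergence: at position 8 the run shows 'collect_span: inputs 10 and 3' where the working version logs 'collect_span: inputs 10 and 1'.
Intended log window:
  6: rank_cells returns 1
  7: combined inputs 10 / 1
  8: collect_span: inputs 10 and 1
  9: enter settle_round: 5 items against 3
Execution walk:
  weigh_samples([7, 2, 4, 3, 10]) -> 10  [called from clip_value, line 27]
  rank_cells([7, 2, 4, 3, 10], 3) -> 1  [called from clip_value, line 28]
  collect_span(10, 3) -> 3  [called from clip_value, line 30]
  clip_value([7, 2, 4, 3, 10], 3) -> 3  [called from main, line 49]
  derive_floor([7, 2, 4, 3, 10], 3) -> 3  [called from settle_round, line 40]
  settle_round([7, 2, 4, 3, 10], 3) -> 9  [called from main, line 50]
Origin of each log line:
  1 — main, line 48
  2 — clip_value, line 26
  3 — weigh_samples, line 2
  4 — weigh_samples, line 7
  5 — rank_cells, line 11
  6 — rank_cells, line 16
  7 — clip_value, line 29
  8 — collect_span, line 20
  9 — settle_round, line 39
  10 — derive_floor, line 33
  11 — settle_round, line 41
  12 — main, line 51
A correct fix: line 30: replace `floor` with `step`.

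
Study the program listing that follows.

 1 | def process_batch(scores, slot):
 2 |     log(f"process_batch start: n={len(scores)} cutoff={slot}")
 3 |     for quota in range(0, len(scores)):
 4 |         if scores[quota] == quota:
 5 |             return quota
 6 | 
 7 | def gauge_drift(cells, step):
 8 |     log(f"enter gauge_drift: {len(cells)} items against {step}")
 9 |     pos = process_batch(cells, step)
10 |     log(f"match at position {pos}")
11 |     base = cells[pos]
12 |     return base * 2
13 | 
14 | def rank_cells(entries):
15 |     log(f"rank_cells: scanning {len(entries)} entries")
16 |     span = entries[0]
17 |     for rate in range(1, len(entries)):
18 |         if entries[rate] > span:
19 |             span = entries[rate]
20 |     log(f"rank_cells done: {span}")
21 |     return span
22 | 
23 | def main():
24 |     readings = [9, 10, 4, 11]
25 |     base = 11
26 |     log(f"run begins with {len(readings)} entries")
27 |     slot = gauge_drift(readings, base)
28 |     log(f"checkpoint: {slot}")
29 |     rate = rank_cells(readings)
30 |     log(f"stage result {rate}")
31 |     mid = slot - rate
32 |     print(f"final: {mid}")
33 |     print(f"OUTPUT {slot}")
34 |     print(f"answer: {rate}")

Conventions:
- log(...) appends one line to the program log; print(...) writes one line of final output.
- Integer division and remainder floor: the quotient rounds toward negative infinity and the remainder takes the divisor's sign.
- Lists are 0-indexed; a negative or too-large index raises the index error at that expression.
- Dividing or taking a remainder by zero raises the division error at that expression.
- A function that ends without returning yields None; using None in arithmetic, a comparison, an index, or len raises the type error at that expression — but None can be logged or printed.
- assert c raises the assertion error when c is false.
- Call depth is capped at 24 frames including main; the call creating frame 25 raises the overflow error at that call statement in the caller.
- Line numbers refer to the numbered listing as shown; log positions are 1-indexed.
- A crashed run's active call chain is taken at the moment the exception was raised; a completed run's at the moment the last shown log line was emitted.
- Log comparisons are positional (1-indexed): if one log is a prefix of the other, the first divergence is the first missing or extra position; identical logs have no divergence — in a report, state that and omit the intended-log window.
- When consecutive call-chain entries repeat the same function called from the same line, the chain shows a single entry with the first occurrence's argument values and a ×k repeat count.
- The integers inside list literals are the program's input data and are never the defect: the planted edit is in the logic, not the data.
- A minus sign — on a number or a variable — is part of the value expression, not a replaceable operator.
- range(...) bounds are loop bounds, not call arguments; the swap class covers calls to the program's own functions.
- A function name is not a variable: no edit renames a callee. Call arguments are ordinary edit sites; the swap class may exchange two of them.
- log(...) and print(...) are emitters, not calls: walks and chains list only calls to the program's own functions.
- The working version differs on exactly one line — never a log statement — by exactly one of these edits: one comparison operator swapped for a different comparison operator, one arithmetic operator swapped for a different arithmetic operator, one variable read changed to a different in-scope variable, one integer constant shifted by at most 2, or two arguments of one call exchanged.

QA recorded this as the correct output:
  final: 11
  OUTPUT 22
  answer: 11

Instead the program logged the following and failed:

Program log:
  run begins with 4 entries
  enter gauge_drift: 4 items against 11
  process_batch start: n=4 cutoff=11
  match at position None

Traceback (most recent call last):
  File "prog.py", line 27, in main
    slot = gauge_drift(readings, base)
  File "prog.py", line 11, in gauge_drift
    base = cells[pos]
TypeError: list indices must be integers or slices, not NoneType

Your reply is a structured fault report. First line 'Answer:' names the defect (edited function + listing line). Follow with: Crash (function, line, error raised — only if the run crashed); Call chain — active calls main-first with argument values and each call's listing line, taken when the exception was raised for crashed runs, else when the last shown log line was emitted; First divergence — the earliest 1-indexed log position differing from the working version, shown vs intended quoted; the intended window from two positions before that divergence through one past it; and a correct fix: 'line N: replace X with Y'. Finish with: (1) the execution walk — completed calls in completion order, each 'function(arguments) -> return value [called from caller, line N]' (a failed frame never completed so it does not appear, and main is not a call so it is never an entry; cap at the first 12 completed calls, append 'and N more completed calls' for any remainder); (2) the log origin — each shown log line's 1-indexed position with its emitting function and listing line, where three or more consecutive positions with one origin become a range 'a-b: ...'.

Answer: the defect is in process_batch at line 4.
Key observation: Everything matches until log position 4, which reads 'match at position None' in place of 'match at position 3'.
Crash: gauge_drift, line 11, TypeError.
Call chain: main -> gauge_drift([9, 10, 4, 11], 11) (called at line 27).
First divergence: position 4 — shown 'match at position None', intended 'match at position 3'.
Intended log window:
  2: enter gauge_drift: 4 items against 11
  3: process_batch start: n=4 cutoff=11
  4: match at position 3
  5: checkpoint: 22
Execution walk:
  process_batch([9, 10, 4, 11], 11) -> None  [called from gauge_drift, line 9]
Log origin:
  1: logged in main at line 26
  2: logged in gauge_drift at line 8
  3: logged in process_batch at line 2
  4: logged in gauge_drift at line 10
A correct fix: line 4: replace `scores[quota] == quota` with `scores[quota] == slot`.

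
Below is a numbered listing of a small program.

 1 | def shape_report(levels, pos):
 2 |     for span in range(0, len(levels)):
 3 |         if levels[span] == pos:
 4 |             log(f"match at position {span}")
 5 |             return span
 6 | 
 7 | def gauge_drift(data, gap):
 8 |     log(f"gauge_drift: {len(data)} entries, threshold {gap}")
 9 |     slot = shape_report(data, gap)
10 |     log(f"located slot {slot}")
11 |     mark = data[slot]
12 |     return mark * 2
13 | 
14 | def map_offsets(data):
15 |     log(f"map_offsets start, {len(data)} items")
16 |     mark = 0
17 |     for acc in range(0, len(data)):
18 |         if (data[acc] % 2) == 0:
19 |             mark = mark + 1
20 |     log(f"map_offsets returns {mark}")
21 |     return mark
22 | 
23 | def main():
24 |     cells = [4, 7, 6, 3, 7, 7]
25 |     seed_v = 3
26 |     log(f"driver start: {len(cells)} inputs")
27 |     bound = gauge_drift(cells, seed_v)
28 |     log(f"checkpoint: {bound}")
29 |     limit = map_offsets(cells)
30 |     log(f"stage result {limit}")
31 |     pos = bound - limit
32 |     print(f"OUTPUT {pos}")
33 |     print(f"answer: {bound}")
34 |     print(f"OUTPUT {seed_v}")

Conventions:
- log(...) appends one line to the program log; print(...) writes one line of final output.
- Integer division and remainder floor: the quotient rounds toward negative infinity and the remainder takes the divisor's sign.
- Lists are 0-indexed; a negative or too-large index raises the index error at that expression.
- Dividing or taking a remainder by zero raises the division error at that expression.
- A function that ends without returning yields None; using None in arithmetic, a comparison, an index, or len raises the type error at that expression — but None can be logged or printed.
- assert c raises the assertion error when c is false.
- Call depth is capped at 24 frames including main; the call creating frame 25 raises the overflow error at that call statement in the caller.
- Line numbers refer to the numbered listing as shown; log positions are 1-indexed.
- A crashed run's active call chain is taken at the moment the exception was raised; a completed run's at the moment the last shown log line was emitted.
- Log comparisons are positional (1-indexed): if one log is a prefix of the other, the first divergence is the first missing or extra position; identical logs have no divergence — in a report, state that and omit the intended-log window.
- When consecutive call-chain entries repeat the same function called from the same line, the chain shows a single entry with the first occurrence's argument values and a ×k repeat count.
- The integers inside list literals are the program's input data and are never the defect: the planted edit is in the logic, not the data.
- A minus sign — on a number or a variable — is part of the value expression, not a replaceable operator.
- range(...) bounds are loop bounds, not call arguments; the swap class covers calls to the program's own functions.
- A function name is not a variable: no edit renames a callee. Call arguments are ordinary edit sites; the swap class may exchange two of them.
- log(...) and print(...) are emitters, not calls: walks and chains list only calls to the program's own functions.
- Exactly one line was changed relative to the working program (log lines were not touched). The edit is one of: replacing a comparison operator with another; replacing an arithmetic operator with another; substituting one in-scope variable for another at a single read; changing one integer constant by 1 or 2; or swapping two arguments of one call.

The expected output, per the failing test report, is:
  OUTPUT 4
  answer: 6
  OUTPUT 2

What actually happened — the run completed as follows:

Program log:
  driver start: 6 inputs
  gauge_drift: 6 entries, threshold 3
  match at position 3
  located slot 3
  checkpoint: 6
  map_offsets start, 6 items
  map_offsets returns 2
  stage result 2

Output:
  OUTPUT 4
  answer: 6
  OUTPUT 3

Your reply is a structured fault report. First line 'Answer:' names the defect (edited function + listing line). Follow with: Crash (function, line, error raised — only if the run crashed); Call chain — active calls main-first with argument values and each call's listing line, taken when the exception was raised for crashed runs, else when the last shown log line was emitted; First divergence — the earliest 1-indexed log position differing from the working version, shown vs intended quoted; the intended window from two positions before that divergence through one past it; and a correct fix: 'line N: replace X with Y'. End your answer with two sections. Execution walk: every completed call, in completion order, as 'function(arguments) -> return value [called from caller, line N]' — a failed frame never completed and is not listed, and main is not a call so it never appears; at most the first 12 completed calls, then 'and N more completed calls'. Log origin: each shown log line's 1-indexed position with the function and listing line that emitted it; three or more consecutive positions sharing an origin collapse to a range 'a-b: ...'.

Answer: the defect is in main at line 34.
Key observation: Log streams are identical — the defect surfaces only in the printed output.
Call chain: main.
First divergence: none; the two logs match at every position.
Execution walk:
  shape_report([4, 7, 6, 3, 7, 7], 3) -> 3  [called from gauge_drift, line 9]
  gauge_drift([4, 7, 6, 3, 7, 7], 3) -> 6  [called from main, line 27]
  map_offsets([4, 7, 6, 3, 7, 7]) -> 2  [called from main, line 29]
Origin of each log line:
  1: logged in main at line 26
  2: logged in gauge_drift at line 8
  3: logged in shape_report at line 4
  4: logged in gauge_drift at line 10
  5: logged in main at line 28
  6: logged in map_offsets at line 15
  7: logged in map_offsets at line 20
  8: logged in main at line 30
A correct fix: line 34: replace `seed_v` with `limit`.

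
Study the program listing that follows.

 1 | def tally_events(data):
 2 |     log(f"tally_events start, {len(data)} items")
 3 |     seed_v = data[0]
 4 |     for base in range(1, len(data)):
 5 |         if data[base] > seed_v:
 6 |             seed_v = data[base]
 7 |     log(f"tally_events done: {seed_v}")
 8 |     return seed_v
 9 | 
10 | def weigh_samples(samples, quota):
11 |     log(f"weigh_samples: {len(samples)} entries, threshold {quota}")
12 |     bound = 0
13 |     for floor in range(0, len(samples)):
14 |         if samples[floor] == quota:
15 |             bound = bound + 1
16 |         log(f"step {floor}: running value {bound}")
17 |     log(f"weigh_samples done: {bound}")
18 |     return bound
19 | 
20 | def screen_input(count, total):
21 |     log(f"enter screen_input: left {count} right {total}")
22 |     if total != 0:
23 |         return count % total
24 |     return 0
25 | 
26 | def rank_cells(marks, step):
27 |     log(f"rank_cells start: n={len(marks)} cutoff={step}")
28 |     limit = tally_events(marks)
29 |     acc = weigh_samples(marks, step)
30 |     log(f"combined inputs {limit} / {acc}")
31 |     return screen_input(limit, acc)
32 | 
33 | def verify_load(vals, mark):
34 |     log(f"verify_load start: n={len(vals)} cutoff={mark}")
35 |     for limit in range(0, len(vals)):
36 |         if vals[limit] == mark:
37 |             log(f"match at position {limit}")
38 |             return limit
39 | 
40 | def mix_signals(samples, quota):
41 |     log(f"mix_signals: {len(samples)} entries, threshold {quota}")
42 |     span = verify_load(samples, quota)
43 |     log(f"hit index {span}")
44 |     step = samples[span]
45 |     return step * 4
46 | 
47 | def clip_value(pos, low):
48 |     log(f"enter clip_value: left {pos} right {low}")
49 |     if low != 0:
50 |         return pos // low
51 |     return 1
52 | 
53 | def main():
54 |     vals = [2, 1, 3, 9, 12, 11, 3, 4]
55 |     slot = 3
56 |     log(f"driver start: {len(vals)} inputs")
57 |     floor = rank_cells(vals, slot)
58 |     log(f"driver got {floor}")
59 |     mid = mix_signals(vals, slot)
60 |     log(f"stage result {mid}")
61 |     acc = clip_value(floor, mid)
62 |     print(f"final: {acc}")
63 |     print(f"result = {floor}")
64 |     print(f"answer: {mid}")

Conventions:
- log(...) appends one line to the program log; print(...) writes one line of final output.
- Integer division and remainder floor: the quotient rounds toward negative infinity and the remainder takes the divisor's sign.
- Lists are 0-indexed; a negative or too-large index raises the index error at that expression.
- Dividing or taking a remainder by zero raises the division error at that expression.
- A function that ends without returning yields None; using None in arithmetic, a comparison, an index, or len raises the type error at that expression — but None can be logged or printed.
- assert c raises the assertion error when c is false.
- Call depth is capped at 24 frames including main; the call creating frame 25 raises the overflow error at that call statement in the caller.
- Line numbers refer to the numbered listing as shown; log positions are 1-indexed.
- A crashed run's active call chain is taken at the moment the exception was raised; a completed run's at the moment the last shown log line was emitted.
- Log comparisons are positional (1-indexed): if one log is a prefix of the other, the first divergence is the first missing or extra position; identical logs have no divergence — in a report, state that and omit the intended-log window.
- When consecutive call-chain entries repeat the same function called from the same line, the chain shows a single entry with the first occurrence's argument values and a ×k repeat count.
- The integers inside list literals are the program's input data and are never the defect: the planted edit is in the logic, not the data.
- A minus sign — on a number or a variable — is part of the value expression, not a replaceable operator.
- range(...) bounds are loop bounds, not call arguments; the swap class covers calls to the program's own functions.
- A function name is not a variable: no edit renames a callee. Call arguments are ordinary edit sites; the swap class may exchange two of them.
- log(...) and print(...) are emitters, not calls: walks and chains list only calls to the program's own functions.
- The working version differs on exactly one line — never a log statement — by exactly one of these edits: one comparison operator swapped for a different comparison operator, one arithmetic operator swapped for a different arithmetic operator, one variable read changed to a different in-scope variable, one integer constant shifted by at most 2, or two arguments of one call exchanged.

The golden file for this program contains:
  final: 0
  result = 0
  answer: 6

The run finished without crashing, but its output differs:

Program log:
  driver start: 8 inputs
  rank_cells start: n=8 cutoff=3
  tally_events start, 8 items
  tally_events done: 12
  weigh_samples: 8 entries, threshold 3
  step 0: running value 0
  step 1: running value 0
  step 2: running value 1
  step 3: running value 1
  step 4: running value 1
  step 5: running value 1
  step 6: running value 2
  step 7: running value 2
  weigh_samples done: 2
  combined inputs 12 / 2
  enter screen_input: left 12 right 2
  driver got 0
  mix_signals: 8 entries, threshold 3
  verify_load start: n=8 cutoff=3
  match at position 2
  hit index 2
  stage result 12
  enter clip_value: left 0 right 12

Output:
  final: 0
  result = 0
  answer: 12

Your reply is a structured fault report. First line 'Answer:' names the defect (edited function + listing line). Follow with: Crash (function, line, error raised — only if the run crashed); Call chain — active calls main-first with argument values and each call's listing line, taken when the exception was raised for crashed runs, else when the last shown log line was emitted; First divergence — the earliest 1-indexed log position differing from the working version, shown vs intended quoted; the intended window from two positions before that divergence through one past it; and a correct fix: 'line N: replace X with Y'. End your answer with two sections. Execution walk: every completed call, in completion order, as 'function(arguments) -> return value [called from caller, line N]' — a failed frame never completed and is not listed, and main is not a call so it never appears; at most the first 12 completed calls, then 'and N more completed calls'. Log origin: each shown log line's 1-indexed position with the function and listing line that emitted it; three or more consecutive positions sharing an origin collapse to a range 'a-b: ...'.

Answer: the defect is in mix_signals at line 45.
Key fact: Everything matches until log position 22, which reads 'stage result 12' in place of 'stage result 6'.
Call chain: main -> clip_value(0, 12) (called at line 61).
First divergence: position 22; shown 'stage result 12' vs intended 'stage result 6'.
Intended log window:
  20: match at position 2
  21: hit index 2
  22: stage result 6
  23: enter clip_value: left 0 right 6
Execution walk:
  tally_events([2, 1, 3, 9, 12, 11, 3, 4]) -> 12  [called from rank_cells, line 28]
  weigh_samples([2, 1, 3, 9, 12, 11, 3, 4], 3) -> 2  [called from rank_cells, line 29]
  screen_input(12, 2) -> 0  [called from rank_cells, line 31]
  rank_cells([2, 1, 3, 9, 12, 11, 3, 4], 3) -> 0  [called from main, line 57]
  verify_load([2, 1, 3, 9, 12, 11, 3, 4], 3) -> 2  [called from mix_signals, line 42]
  mix_signals([2, 1, 3, 9, 12, 11, 3, 4], 3) -> 12  [called from main, line 59]
  clip_value(0, 12) -> 0  [called from main, line 61]
Origin of each log line:
  1: emitted by main (line 56)
  2: emitted by rank_cells (line 27)
  3: emitted by tally_events (line 2)
  4: emitted by tally_events (line 7)
  5: emitted by weigh_samples (line 11)
  6-13: emitted by weigh_samples (line 16)
  14: emitted by weigh_samples (line 17)
  15: emitted by rank_cells (line 30)
  16: emitted by screen_input (line 21)
  17: emitted by main (line 58)
  18: emitted by mix_signals (line 41)
  19: emitted by verify_load (line 34)
  20: emitted by verify_load (line 37)
  21: emitted by mix_signals (line 43)
  22: emitted by main (line 60)
  23: emitted by clip_value (line 48)
A correct fix: line 45: replace `4` with `2`.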